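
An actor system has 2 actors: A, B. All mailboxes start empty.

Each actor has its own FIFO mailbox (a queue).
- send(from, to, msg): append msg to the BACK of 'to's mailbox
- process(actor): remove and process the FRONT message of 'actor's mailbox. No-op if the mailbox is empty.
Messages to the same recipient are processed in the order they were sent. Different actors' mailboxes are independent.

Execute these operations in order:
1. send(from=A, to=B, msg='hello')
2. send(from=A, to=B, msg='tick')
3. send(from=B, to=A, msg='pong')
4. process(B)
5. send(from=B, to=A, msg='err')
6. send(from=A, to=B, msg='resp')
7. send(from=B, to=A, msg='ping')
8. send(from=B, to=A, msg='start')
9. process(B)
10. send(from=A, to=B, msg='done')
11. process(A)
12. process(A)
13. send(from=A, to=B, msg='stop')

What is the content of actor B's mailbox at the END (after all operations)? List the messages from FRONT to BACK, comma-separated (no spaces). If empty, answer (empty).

Answer: resp,done,stop

Derivation:
After 1 (send(from=A, to=B, msg='hello')): A:[] B:[hello]
After 2 (send(from=A, to=B, msg='tick')): A:[] B:[hello,tick]
After 3 (send(from=B, to=A, msg='pong')): A:[pong] B:[hello,tick]
After 4 (process(B)): A:[pong] B:[tick]
After 5 (send(from=B, to=A, msg='err')): A:[pong,err] B:[tick]
After 6 (send(from=A, to=B, msg='resp')): A:[pong,err] B:[tick,resp]
After 7 (send(from=B, to=A, msg='ping')): A:[pong,err,ping] B:[tick,resp]
After 8 (send(from=B, to=A, msg='start')): A:[pong,err,ping,start] B:[tick,resp]
After 9 (process(B)): A:[pong,err,ping,start] B:[resp]
After 10 (send(from=A, to=B, msg='done')): A:[pong,err,ping,start] B:[resp,done]
After 11 (process(A)): A:[err,ping,start] B:[resp,done]
After 12 (process(A)): A:[ping,start] B:[resp,done]
After 13 (send(from=A, to=B, msg='stop')): A:[ping,start] B:[resp,done,stop]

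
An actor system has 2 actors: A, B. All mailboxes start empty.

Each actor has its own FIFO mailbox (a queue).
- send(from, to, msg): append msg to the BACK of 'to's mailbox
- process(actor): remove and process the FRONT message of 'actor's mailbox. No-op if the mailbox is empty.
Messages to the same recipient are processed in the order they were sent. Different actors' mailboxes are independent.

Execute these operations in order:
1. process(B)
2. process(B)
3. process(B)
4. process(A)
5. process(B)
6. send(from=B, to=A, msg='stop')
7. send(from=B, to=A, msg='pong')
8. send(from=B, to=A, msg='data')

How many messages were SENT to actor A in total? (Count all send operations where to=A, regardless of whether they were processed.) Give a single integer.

After 1 (process(B)): A:[] B:[]
After 2 (process(B)): A:[] B:[]
After 3 (process(B)): A:[] B:[]
After 4 (process(A)): A:[] B:[]
After 5 (process(B)): A:[] B:[]
After 6 (send(from=B, to=A, msg='stop')): A:[stop] B:[]
After 7 (send(from=B, to=A, msg='pong')): A:[stop,pong] B:[]
After 8 (send(from=B, to=A, msg='data')): A:[stop,pong,data] B:[]

Answer: 3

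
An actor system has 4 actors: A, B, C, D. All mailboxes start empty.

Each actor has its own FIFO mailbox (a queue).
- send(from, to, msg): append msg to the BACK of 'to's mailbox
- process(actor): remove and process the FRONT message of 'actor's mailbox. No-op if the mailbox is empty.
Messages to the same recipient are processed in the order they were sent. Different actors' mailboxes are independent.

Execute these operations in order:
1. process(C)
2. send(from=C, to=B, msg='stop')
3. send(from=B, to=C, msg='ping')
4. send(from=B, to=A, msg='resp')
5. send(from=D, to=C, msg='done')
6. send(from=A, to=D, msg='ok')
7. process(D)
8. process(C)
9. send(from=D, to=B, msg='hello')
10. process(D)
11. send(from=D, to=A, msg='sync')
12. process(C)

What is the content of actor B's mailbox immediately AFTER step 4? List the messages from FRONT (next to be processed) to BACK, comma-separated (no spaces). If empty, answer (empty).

After 1 (process(C)): A:[] B:[] C:[] D:[]
After 2 (send(from=C, to=B, msg='stop')): A:[] B:[stop] C:[] D:[]
After 3 (send(from=B, to=C, msg='ping')): A:[] B:[stop] C:[ping] D:[]
After 4 (send(from=B, to=A, msg='resp')): A:[resp] B:[stop] C:[ping] D:[]

stop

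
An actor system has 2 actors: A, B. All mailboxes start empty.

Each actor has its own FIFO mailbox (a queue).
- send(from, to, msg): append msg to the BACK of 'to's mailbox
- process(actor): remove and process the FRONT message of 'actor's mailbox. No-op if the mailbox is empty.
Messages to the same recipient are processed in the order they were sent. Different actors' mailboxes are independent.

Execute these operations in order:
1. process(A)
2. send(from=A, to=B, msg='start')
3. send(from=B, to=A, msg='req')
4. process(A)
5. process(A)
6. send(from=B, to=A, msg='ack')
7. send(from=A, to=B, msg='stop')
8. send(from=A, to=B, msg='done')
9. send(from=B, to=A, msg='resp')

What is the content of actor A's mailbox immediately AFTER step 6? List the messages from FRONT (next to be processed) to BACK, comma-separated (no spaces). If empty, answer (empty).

After 1 (process(A)): A:[] B:[]
After 2 (send(from=A, to=B, msg='start')): A:[] B:[start]
After 3 (send(from=B, to=A, msg='req')): A:[req] B:[start]
After 4 (process(A)): A:[] B:[start]
After 5 (process(A)): A:[] B:[start]
After 6 (send(from=B, to=A, msg='ack')): A:[ack] B:[start]

ack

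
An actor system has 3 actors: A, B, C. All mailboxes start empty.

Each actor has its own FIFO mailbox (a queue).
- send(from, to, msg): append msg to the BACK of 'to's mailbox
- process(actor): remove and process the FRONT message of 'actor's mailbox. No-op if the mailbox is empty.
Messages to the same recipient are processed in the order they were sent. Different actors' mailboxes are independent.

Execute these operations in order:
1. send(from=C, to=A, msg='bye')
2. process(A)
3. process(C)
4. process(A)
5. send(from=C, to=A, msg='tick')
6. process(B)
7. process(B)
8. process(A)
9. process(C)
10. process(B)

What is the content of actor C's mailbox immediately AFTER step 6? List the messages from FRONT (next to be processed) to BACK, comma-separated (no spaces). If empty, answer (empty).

After 1 (send(from=C, to=A, msg='bye')): A:[bye] B:[] C:[]
After 2 (process(A)): A:[] B:[] C:[]
After 3 (process(C)): A:[] B:[] C:[]
After 4 (process(A)): A:[] B:[] C:[]
After 5 (send(from=C, to=A, msg='tick')): A:[tick] B:[] C:[]
After 6 (process(B)): A:[tick] B:[] C:[]

(empty)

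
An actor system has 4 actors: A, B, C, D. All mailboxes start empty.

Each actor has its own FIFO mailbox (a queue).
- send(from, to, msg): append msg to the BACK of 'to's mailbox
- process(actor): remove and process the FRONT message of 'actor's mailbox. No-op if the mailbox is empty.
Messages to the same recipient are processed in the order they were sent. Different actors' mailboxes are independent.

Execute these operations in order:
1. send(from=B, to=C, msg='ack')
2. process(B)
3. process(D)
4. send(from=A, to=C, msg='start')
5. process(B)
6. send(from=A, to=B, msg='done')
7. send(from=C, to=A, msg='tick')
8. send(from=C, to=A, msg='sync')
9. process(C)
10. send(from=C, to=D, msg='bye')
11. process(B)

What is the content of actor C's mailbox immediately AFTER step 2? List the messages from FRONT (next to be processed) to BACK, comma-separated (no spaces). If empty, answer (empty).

After 1 (send(from=B, to=C, msg='ack')): A:[] B:[] C:[ack] D:[]
After 2 (process(B)): A:[] B:[] C:[ack] D:[]

ack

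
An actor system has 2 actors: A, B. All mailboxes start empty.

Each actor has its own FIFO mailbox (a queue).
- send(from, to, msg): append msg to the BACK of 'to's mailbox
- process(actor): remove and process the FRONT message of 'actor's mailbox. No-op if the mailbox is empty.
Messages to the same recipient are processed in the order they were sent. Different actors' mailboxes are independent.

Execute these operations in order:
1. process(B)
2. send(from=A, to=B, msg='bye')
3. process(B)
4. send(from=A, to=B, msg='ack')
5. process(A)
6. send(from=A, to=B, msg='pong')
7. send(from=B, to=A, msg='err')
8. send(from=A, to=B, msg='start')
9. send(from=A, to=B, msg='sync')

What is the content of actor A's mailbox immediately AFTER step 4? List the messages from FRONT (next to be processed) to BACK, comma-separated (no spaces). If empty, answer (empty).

After 1 (process(B)): A:[] B:[]
After 2 (send(from=A, to=B, msg='bye')): A:[] B:[bye]
After 3 (process(B)): A:[] B:[]
After 4 (send(from=A, to=B, msg='ack')): A:[] B:[ack]

(empty)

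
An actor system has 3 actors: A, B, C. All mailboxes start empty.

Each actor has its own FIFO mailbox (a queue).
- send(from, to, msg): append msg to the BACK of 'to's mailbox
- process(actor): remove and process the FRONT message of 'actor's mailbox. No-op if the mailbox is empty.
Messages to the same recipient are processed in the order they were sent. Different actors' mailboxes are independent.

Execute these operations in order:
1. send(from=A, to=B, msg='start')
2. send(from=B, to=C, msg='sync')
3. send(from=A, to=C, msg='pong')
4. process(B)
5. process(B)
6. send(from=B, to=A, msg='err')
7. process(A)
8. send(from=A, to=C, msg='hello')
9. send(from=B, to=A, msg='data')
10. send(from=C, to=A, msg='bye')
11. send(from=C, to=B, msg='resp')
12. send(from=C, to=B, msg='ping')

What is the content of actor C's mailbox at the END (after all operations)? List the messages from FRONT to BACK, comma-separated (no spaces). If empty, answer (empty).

After 1 (send(from=A, to=B, msg='start')): A:[] B:[start] C:[]
After 2 (send(from=B, to=C, msg='sync')): A:[] B:[start] C:[sync]
After 3 (send(from=A, to=C, msg='pong')): A:[] B:[start] C:[sync,pong]
After 4 (process(B)): A:[] B:[] C:[sync,pong]
After 5 (process(B)): A:[] B:[] C:[sync,pong]
After 6 (send(from=B, to=A, msg='err')): A:[err] B:[] C:[sync,pong]
After 7 (process(A)): A:[] B:[] C:[sync,pong]
After 8 (send(from=A, to=C, msg='hello')): A:[] B:[] C:[sync,pong,hello]
After 9 (send(from=B, to=A, msg='data')): A:[data] B:[] C:[sync,pong,hello]
After 10 (send(from=C, to=A, msg='bye')): A:[data,bye] B:[] C:[sync,pong,hello]
After 11 (send(from=C, to=B, msg='resp')): A:[data,bye] B:[resp] C:[sync,pong,hello]
After 12 (send(from=C, to=B, msg='ping')): A:[data,bye] B:[resp,ping] C:[sync,pong,hello]

Answer: sync,pong,hello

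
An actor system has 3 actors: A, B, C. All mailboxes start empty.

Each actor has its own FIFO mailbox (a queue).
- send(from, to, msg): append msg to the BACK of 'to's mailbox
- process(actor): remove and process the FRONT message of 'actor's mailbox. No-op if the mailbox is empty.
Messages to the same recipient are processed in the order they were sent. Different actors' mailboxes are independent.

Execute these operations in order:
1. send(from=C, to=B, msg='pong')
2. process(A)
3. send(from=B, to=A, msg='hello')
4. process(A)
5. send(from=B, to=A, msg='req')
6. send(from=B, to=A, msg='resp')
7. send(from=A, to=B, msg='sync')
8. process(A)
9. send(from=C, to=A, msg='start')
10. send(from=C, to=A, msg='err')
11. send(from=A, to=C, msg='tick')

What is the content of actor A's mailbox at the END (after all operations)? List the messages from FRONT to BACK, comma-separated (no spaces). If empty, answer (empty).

Answer: resp,start,err

Derivation:
After 1 (send(from=C, to=B, msg='pong')): A:[] B:[pong] C:[]
After 2 (process(A)): A:[] B:[pong] C:[]
After 3 (send(from=B, to=A, msg='hello')): A:[hello] B:[pong] C:[]
After 4 (process(A)): A:[] B:[pong] C:[]
After 5 (send(from=B, to=A, msg='req')): A:[req] B:[pong] C:[]
After 6 (send(from=B, to=A, msg='resp')): A:[req,resp] B:[pong] C:[]
After 7 (send(from=A, to=B, msg='sync')): A:[req,resp] B:[pong,sync] C:[]
After 8 (process(A)): A:[resp] B:[pong,sync] C:[]
After 9 (send(from=C, to=A, msg='start')): A:[resp,start] B:[pong,sync] C:[]
After 10 (send(from=C, to=A, msg='err')): A:[resp,start,err] B:[pong,sync] C:[]
After 11 (send(from=A, to=C, msg='tick')): A:[resp,start,err] B:[pong,sync] C:[tick]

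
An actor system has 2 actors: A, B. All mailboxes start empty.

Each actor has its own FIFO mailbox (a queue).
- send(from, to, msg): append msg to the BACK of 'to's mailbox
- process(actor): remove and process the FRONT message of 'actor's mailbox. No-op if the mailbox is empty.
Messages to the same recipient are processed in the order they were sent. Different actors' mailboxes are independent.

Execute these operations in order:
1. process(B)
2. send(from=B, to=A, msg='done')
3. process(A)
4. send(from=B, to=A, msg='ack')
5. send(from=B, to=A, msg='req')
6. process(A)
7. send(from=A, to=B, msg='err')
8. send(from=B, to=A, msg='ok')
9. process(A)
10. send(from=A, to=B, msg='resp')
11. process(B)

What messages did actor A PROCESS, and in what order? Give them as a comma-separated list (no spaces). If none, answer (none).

After 1 (process(B)): A:[] B:[]
After 2 (send(from=B, to=A, msg='done')): A:[done] B:[]
After 3 (process(A)): A:[] B:[]
After 4 (send(from=B, to=A, msg='ack')): A:[ack] B:[]
After 5 (send(from=B, to=A, msg='req')): A:[ack,req] B:[]
After 6 (process(A)): A:[req] B:[]
After 7 (send(from=A, to=B, msg='err')): A:[req] B:[err]
After 8 (send(from=B, to=A, msg='ok')): A:[req,ok] B:[err]
After 9 (process(A)): A:[ok] B:[err]
After 10 (send(from=A, to=B, msg='resp')): A:[ok] B:[err,resp]
After 11 (process(B)): A:[ok] B:[resp]

Answer: done,ack,req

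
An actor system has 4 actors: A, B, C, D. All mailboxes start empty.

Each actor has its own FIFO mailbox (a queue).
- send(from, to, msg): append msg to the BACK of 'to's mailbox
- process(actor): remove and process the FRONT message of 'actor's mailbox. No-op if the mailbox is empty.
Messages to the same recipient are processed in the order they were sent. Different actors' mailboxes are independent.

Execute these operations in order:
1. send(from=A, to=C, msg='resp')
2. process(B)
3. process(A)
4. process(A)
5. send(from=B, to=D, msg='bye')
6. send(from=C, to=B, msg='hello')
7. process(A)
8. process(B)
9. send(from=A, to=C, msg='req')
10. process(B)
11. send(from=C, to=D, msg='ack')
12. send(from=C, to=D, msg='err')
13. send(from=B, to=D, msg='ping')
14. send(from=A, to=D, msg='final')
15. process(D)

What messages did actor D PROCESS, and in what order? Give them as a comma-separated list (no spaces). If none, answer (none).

After 1 (send(from=A, to=C, msg='resp')): A:[] B:[] C:[resp] D:[]
After 2 (process(B)): A:[] B:[] C:[resp] D:[]
After 3 (process(A)): A:[] B:[] C:[resp] D:[]
After 4 (process(A)): A:[] B:[] C:[resp] D:[]
After 5 (send(from=B, to=D, msg='bye')): A:[] B:[] C:[resp] D:[bye]
After 6 (send(from=C, to=B, msg='hello')): A:[] B:[hello] C:[resp] D:[bye]
After 7 (process(A)): A:[] B:[hello] C:[resp] D:[bye]
After 8 (process(B)): A:[] B:[] C:[resp] D:[bye]
After 9 (send(from=A, to=C, msg='req')): A:[] B:[] C:[resp,req] D:[bye]
After 10 (process(B)): A:[] B:[] C:[resp,req] D:[bye]
After 11 (send(from=C, to=D, msg='ack')): A:[] B:[] C:[resp,req] D:[bye,ack]
After 12 (send(from=C, to=D, msg='err')): A:[] B:[] C:[resp,req] D:[bye,ack,err]
After 13 (send(from=B, to=D, msg='ping')): A:[] B:[] C:[resp,req] D:[bye,ack,err,ping]
After 14 (send(from=A, to=D, msg='final')): A:[] B:[] C:[resp,req] D:[bye,ack,err,ping,final]
After 15 (process(D)): A:[] B:[] C:[resp,req] D:[ack,err,ping,final]

Answer: bye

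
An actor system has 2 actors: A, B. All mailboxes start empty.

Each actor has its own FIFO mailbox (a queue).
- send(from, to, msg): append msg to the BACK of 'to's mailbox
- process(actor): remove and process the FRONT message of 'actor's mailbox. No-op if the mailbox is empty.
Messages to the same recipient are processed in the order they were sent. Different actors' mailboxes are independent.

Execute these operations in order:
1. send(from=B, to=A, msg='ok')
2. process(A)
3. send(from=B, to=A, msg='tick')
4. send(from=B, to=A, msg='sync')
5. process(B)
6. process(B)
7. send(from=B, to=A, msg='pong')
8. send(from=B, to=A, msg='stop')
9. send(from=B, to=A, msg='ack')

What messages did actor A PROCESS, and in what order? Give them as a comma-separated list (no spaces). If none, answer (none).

Answer: ok

Derivation:
After 1 (send(from=B, to=A, msg='ok')): A:[ok] B:[]
After 2 (process(A)): A:[] B:[]
After 3 (send(from=B, to=A, msg='tick')): A:[tick] B:[]
After 4 (send(from=B, to=A, msg='sync')): A:[tick,sync] B:[]
After 5 (process(B)): A:[tick,sync] B:[]
After 6 (process(B)): A:[tick,sync] B:[]
After 7 (send(from=B, to=A, msg='pong')): A:[tick,sync,pong] B:[]
After 8 (send(from=B, to=A, msg='stop')): A:[tick,sync,pong,stop] B:[]
After 9 (send(from=B, to=A, msg='ack')): A:[tick,sync,pong,stop,ack] B:[]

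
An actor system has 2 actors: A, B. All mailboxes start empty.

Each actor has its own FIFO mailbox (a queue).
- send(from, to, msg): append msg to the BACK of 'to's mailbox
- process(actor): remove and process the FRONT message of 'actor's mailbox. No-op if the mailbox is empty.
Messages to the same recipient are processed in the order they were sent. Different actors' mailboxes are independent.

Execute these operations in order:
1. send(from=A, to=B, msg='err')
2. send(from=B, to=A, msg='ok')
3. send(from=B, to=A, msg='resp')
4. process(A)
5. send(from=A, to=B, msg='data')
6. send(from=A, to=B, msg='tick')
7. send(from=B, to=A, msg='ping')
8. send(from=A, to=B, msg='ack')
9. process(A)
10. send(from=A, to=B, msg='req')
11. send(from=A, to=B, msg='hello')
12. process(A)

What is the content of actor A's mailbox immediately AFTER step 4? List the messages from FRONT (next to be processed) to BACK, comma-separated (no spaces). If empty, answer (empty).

After 1 (send(from=A, to=B, msg='err')): A:[] B:[err]
After 2 (send(from=B, to=A, msg='ok')): A:[ok] B:[err]
After 3 (send(from=B, to=A, msg='resp')): A:[ok,resp] B:[err]
After 4 (process(A)): A:[resp] B:[err]

resp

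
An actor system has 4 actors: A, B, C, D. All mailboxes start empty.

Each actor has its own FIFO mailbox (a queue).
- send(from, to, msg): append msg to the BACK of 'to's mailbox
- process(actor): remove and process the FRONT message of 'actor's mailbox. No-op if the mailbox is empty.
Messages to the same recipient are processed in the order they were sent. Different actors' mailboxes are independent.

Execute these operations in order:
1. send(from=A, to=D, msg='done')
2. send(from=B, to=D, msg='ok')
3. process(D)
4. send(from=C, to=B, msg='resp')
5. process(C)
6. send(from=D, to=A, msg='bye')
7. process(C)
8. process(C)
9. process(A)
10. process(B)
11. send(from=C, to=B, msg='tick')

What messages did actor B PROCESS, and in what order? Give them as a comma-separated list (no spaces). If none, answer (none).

After 1 (send(from=A, to=D, msg='done')): A:[] B:[] C:[] D:[done]
After 2 (send(from=B, to=D, msg='ok')): A:[] B:[] C:[] D:[done,ok]
After 3 (process(D)): A:[] B:[] C:[] D:[ok]
After 4 (send(from=C, to=B, msg='resp')): A:[] B:[resp] C:[] D:[ok]
After 5 (process(C)): A:[] B:[resp] C:[] D:[ok]
After 6 (send(from=D, to=A, msg='bye')): A:[bye] B:[resp] C:[] D:[ok]
After 7 (process(C)): A:[bye] B:[resp] C:[] D:[ok]
After 8 (process(C)): A:[bye] B:[resp] C:[] D:[ok]
After 9 (process(A)): A:[] B:[resp] C:[] D:[ok]
After 10 (process(B)): A:[] B:[] C:[] D:[ok]
After 11 (send(from=C, to=B, msg='tick')): A:[] B:[tick] C:[] D:[ok]

Answer: resp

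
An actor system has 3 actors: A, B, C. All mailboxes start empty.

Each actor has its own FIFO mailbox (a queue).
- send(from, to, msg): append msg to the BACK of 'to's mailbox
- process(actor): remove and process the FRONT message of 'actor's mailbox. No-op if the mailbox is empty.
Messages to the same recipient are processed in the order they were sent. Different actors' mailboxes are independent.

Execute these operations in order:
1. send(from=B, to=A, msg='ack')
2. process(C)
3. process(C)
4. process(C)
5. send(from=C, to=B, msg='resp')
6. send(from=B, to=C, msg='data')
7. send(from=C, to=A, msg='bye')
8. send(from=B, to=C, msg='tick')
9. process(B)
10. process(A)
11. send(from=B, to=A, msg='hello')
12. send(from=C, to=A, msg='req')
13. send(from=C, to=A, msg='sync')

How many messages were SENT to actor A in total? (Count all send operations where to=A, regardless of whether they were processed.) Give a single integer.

After 1 (send(from=B, to=A, msg='ack')): A:[ack] B:[] C:[]
After 2 (process(C)): A:[ack] B:[] C:[]
After 3 (process(C)): A:[ack] B:[] C:[]
After 4 (process(C)): A:[ack] B:[] C:[]
After 5 (send(from=C, to=B, msg='resp')): A:[ack] B:[resp] C:[]
After 6 (send(from=B, to=C, msg='data')): A:[ack] B:[resp] C:[data]
After 7 (send(from=C, to=A, msg='bye')): A:[ack,bye] B:[resp] C:[data]
After 8 (send(from=B, to=C, msg='tick')): A:[ack,bye] B:[resp] C:[data,tick]
After 9 (process(B)): A:[ack,bye] B:[] C:[data,tick]
After 10 (process(A)): A:[bye] B:[] C:[data,tick]
After 11 (send(from=B, to=A, msg='hello')): A:[bye,hello] B:[] C:[data,tick]
After 12 (send(from=C, to=A, msg='req')): A:[bye,hello,req] B:[] C:[data,tick]
After 13 (send(from=C, to=A, msg='sync')): A:[bye,hello,req,sync] B:[] C:[data,tick]

Answer: 5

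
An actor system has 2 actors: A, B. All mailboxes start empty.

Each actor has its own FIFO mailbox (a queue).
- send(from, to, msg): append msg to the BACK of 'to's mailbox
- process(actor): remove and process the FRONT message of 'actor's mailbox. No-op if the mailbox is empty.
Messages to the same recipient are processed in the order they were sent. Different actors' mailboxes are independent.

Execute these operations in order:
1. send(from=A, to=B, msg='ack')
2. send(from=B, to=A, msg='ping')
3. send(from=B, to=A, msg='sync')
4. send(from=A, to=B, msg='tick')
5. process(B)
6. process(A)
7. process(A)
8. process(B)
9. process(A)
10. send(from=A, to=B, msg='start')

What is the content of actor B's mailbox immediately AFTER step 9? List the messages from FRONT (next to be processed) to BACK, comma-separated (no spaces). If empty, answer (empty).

After 1 (send(from=A, to=B, msg='ack')): A:[] B:[ack]
After 2 (send(from=B, to=A, msg='ping')): A:[ping] B:[ack]
After 3 (send(from=B, to=A, msg='sync')): A:[ping,sync] B:[ack]
After 4 (send(from=A, to=B, msg='tick')): A:[ping,sync] B:[ack,tick]
After 5 (process(B)): A:[ping,sync] B:[tick]
After 6 (process(A)): A:[sync] B:[tick]
After 7 (process(A)): A:[] B:[tick]
After 8 (process(B)): A:[] B:[]
After 9 (process(A)): A:[] B:[]

(empty)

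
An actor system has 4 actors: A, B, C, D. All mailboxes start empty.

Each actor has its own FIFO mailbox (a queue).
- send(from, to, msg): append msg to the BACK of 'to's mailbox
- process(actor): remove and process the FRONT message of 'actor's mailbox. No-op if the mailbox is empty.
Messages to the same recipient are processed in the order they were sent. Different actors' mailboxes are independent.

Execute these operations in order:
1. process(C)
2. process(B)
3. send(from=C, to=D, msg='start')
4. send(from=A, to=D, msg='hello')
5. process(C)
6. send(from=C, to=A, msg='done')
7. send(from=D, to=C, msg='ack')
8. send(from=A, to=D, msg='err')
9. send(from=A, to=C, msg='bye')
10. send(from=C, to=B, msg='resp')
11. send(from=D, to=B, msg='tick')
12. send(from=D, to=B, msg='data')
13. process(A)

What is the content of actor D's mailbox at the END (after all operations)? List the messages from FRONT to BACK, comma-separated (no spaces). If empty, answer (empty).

After 1 (process(C)): A:[] B:[] C:[] D:[]
After 2 (process(B)): A:[] B:[] C:[] D:[]
After 3 (send(from=C, to=D, msg='start')): A:[] B:[] C:[] D:[start]
After 4 (send(from=A, to=D, msg='hello')): A:[] B:[] C:[] D:[start,hello]
After 5 (process(C)): A:[] B:[] C:[] D:[start,hello]
After 6 (send(from=C, to=A, msg='done')): A:[done] B:[] C:[] D:[start,hello]
After 7 (send(from=D, to=C, msg='ack')): A:[done] B:[] C:[ack] D:[start,hello]
After 8 (send(from=A, to=D, msg='err')): A:[done] B:[] C:[ack] D:[start,hello,err]
After 9 (send(from=A, to=C, msg='bye')): A:[done] B:[] C:[ack,bye] D:[start,hello,err]
After 10 (send(from=C, to=B, msg='resp')): A:[done] B:[resp] C:[ack,bye] D:[start,hello,err]
After 11 (send(from=D, to=B, msg='tick')): A:[done] B:[resp,tick] C:[ack,bye] D:[start,hello,err]
After 12 (send(from=D, to=B, msg='data')): A:[done] B:[resp,tick,data] C:[ack,bye] D:[start,hello,err]
After 13 (process(A)): A:[] B:[resp,tick,data] C:[ack,bye] D:[start,hello,err]

Answer: start,hello,err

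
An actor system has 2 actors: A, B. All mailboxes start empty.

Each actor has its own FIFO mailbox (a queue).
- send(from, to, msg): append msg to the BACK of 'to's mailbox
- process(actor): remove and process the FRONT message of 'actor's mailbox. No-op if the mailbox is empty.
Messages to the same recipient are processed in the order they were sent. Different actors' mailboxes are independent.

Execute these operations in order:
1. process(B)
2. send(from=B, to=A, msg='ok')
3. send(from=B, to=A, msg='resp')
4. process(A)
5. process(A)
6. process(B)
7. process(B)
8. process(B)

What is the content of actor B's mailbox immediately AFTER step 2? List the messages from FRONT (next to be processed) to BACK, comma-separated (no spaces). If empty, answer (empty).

After 1 (process(B)): A:[] B:[]
After 2 (send(from=B, to=A, msg='ok')): A:[ok] B:[]

(empty)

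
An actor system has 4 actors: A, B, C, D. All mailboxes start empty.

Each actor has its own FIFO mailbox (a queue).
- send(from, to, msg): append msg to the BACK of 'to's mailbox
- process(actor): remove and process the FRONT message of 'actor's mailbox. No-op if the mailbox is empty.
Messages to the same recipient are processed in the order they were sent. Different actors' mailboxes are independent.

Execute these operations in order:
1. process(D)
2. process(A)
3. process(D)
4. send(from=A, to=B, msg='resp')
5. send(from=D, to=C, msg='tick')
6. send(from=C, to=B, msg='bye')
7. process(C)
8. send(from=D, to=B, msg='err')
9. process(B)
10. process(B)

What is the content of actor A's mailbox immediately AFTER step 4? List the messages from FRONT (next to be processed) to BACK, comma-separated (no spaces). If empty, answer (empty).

After 1 (process(D)): A:[] B:[] C:[] D:[]
After 2 (process(A)): A:[] B:[] C:[] D:[]
After 3 (process(D)): A:[] B:[] C:[] D:[]
After 4 (send(from=A, to=B, msg='resp')): A:[] B:[resp] C:[] D:[]

(empty)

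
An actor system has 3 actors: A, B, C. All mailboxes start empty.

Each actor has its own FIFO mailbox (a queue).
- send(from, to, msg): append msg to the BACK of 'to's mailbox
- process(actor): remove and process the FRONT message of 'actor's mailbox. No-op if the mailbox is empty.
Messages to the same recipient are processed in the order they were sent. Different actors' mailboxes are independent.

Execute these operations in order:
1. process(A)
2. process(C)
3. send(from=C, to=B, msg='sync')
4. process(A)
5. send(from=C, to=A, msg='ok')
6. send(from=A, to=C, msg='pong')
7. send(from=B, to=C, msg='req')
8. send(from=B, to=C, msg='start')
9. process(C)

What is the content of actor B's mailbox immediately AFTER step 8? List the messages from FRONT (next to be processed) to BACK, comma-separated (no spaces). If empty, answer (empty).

After 1 (process(A)): A:[] B:[] C:[]
After 2 (process(C)): A:[] B:[] C:[]
After 3 (send(from=C, to=B, msg='sync')): A:[] B:[sync] C:[]
After 4 (process(A)): A:[] B:[sync] C:[]
After 5 (send(from=C, to=A, msg='ok')): A:[ok] B:[sync] C:[]
After 6 (send(from=A, to=C, msg='pong')): A:[ok] B:[sync] C:[pong]
After 7 (send(from=B, to=C, msg='req')): A:[ok] B:[sync] C:[pong,req]
After 8 (send(from=B, to=C, msg='start')): A:[ok] B:[sync] C:[pong,req,start]

sync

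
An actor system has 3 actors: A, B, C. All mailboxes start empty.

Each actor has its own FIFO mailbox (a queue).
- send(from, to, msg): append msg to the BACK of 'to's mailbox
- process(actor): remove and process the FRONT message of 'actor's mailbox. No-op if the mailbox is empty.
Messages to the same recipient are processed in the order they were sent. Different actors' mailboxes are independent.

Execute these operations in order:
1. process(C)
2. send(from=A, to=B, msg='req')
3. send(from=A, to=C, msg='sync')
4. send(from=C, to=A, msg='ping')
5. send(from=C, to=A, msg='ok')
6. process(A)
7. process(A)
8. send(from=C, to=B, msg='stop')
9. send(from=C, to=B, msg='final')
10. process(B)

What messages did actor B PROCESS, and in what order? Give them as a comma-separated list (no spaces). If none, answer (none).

Answer: req

Derivation:
After 1 (process(C)): A:[] B:[] C:[]
After 2 (send(from=A, to=B, msg='req')): A:[] B:[req] C:[]
After 3 (send(from=A, to=C, msg='sync')): A:[] B:[req] C:[sync]
After 4 (send(from=C, to=A, msg='ping')): A:[ping] B:[req] C:[sync]
After 5 (send(from=C, to=A, msg='ok')): A:[ping,ok] B:[req] C:[sync]
After 6 (process(A)): A:[ok] B:[req] C:[sync]
After 7 (process(A)): A:[] B:[req] C:[sync]
After 8 (send(from=C, to=B, msg='stop')): A:[] B:[req,stop] C:[sync]
After 9 (send(from=C, to=B, msg='final')): A:[] B:[req,stop,final] C:[sync]
After 10 (process(B)): A:[] B:[stop,final] C:[sync]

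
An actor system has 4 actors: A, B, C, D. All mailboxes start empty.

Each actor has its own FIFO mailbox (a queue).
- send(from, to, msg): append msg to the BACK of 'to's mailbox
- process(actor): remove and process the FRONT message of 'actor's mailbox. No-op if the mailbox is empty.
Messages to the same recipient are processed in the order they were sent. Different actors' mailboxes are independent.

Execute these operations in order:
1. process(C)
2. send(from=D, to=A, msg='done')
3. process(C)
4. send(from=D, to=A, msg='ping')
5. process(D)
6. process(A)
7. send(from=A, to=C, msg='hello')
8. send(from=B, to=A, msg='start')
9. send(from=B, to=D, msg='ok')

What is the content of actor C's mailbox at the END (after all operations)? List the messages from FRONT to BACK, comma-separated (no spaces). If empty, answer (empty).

Answer: hello

Derivation:
After 1 (process(C)): A:[] B:[] C:[] D:[]
After 2 (send(from=D, to=A, msg='done')): A:[done] B:[] C:[] D:[]
After 3 (process(C)): A:[done] B:[] C:[] D:[]
After 4 (send(from=D, to=A, msg='ping')): A:[done,ping] B:[] C:[] D:[]
After 5 (process(D)): A:[done,ping] B:[] C:[] D:[]
After 6 (process(A)): A:[ping] B:[] C:[] D:[]
After 7 (send(from=A, to=C, msg='hello')): A:[ping] B:[] C:[hello] D:[]
After 8 (send(from=B, to=A, msg='start')): A:[ping,start] B:[] C:[hello] D:[]
After 9 (send(from=B, to=D, msg='ok')): A:[ping,start] B:[] C:[hello] D:[ok]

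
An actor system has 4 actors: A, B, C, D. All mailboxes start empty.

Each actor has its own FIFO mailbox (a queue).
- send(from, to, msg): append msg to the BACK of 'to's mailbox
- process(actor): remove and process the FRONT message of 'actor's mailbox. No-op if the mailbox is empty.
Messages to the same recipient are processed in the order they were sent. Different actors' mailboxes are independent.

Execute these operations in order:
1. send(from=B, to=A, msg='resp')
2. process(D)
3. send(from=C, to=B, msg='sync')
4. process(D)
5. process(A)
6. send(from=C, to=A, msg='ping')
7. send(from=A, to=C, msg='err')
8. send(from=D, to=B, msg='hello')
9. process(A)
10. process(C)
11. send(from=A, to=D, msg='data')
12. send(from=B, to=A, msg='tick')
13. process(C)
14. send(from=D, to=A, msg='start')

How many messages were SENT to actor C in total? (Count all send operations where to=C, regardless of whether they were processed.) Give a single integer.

Answer: 1

Derivation:
After 1 (send(from=B, to=A, msg='resp')): A:[resp] B:[] C:[] D:[]
After 2 (process(D)): A:[resp] B:[] C:[] D:[]
After 3 (send(from=C, to=B, msg='sync')): A:[resp] B:[sync] C:[] D:[]
After 4 (process(D)): A:[resp] B:[sync] C:[] D:[]
After 5 (process(A)): A:[] B:[sync] C:[] D:[]
After 6 (send(from=C, to=A, msg='ping')): A:[ping] B:[sync] C:[] D:[]
After 7 (send(from=A, to=C, msg='err')): A:[ping] B:[sync] C:[err] D:[]
After 8 (send(from=D, to=B, msg='hello')): A:[ping] B:[sync,hello] C:[err] D:[]
After 9 (process(A)): A:[] B:[sync,hello] C:[err] D:[]
After 10 (process(C)): A:[] B:[sync,hello] C:[] D:[]
After 11 (send(from=A, to=D, msg='data')): A:[] B:[sync,hello] C:[] D:[data]
After 12 (send(from=B, to=A, msg='tick')): A:[tick] B:[sync,hello] C:[] D:[data]
After 13 (process(C)): A:[tick] B:[sync,hello] C:[] D:[data]
After 14 (send(from=D, to=A, msg='start')): A:[tick,start] B:[sync,hello] C:[] D:[data]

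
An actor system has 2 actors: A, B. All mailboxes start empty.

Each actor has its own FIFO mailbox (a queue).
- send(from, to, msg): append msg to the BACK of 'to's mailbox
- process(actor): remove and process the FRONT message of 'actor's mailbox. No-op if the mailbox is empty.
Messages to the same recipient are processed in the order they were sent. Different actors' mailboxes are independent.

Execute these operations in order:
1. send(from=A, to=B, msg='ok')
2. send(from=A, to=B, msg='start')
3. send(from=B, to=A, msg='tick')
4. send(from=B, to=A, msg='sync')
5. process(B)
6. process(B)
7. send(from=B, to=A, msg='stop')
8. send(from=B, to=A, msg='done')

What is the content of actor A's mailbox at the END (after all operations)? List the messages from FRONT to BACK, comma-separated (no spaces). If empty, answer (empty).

Answer: tick,sync,stop,done

Derivation:
After 1 (send(from=A, to=B, msg='ok')): A:[] B:[ok]
After 2 (send(from=A, to=B, msg='start')): A:[] B:[ok,start]
After 3 (send(from=B, to=A, msg='tick')): A:[tick] B:[ok,start]
After 4 (send(from=B, to=A, msg='sync')): A:[tick,sync] B:[ok,start]
After 5 (process(B)): A:[tick,sync] B:[start]
After 6 (process(B)): A:[tick,sync] B:[]
After 7 (send(from=B, to=A, msg='stop')): A:[tick,sync,stop] B:[]
After 8 (send(from=B, to=A, msg='done')): A:[tick,sync,stop,done] B:[]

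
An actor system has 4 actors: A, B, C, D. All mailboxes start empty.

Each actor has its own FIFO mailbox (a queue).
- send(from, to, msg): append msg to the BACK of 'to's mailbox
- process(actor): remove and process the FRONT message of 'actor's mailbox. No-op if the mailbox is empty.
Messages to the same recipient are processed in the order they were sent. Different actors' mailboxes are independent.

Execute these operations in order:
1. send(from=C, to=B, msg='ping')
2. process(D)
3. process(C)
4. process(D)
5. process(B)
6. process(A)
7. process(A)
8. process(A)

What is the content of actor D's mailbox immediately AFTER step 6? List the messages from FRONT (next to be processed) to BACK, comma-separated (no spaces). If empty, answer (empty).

After 1 (send(from=C, to=B, msg='ping')): A:[] B:[ping] C:[] D:[]
After 2 (process(D)): A:[] B:[ping] C:[] D:[]
After 3 (process(C)): A:[] B:[ping] C:[] D:[]
After 4 (process(D)): A:[] B:[ping] C:[] D:[]
After 5 (process(B)): A:[] B:[] C:[] D:[]
After 6 (process(A)): A:[] B:[] C:[] D:[]

(empty)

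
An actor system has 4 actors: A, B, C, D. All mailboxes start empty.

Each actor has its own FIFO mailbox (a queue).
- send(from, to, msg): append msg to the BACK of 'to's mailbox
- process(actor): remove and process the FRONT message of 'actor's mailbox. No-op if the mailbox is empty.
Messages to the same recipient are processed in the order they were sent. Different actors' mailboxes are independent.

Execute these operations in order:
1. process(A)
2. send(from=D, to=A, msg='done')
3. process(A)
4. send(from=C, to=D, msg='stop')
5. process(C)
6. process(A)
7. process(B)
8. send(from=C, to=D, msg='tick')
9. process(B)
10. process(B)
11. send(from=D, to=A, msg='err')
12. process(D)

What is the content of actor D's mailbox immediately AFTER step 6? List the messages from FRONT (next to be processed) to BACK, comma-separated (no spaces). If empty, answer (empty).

After 1 (process(A)): A:[] B:[] C:[] D:[]
After 2 (send(from=D, to=A, msg='done')): A:[done] B:[] C:[] D:[]
After 3 (process(A)): A:[] B:[] C:[] D:[]
After 4 (send(from=C, to=D, msg='stop')): A:[] B:[] C:[] D:[stop]
After 5 (process(C)): A:[] B:[] C:[] D:[stop]
After 6 (process(A)): A:[] B:[] C:[] D:[stop]

stop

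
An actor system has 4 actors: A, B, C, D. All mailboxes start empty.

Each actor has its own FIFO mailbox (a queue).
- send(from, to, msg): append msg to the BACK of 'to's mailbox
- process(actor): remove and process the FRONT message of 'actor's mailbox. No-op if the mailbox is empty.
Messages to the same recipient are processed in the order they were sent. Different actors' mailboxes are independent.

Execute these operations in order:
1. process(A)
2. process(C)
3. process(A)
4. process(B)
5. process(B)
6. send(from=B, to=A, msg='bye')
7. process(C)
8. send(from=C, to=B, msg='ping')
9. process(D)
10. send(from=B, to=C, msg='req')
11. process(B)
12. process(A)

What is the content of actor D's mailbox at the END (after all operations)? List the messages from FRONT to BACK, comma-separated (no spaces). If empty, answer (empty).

After 1 (process(A)): A:[] B:[] C:[] D:[]
After 2 (process(C)): A:[] B:[] C:[] D:[]
After 3 (process(A)): A:[] B:[] C:[] D:[]
After 4 (process(B)): A:[] B:[] C:[] D:[]
After 5 (process(B)): A:[] B:[] C:[] D:[]
After 6 (send(from=B, to=A, msg='bye')): A:[bye] B:[] C:[] D:[]
After 7 (process(C)): A:[bye] B:[] C:[] D:[]
After 8 (send(from=C, to=B, msg='ping')): A:[bye] B:[ping] C:[] D:[]
After 9 (process(D)): A:[bye] B:[ping] C:[] D:[]
After 10 (send(from=B, to=C, msg='req')): A:[bye] B:[ping] C:[req] D:[]
After 11 (process(B)): A:[bye] B:[] C:[req] D:[]
After 12 (process(A)): A:[] B:[] C:[req] D:[]

Answer: (empty)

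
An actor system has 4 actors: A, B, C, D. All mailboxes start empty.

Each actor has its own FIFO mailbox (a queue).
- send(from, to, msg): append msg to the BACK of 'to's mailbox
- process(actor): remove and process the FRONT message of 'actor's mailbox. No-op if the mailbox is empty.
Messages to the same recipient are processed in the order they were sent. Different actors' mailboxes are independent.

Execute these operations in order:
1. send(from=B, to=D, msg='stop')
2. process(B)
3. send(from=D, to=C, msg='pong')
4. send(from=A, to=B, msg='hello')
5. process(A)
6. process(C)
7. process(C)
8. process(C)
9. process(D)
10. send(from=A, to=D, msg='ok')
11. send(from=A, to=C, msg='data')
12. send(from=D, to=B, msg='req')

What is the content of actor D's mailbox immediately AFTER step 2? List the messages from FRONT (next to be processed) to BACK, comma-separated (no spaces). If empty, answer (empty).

After 1 (send(from=B, to=D, msg='stop')): A:[] B:[] C:[] D:[stop]
After 2 (process(B)): A:[] B:[] C:[] D:[stop]

stop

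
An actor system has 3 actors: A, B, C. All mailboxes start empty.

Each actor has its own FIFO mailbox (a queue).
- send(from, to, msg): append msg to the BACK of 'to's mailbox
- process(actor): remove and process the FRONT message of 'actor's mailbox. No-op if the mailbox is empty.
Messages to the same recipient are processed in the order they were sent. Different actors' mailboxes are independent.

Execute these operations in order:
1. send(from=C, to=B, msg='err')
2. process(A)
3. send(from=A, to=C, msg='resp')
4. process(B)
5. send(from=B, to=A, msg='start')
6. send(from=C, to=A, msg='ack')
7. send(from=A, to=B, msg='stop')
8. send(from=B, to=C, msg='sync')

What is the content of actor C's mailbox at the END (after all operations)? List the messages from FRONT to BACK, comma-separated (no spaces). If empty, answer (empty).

Answer: resp,sync

Derivation:
After 1 (send(from=C, to=B, msg='err')): A:[] B:[err] C:[]
After 2 (process(A)): A:[] B:[err] C:[]
After 3 (send(from=A, to=C, msg='resp')): A:[] B:[err] C:[resp]
After 4 (process(B)): A:[] B:[] C:[resp]
After 5 (send(from=B, to=A, msg='start')): A:[start] B:[] C:[resp]
After 6 (send(from=C, to=A, msg='ack')): A:[start,ack] B:[] C:[resp]
After 7 (send(from=A, to=B, msg='stop')): A:[start,ack] B:[stop] C:[resp]
After 8 (send(from=B, to=C, msg='sync')): A:[start,ack] B:[stop] C:[resp,sync]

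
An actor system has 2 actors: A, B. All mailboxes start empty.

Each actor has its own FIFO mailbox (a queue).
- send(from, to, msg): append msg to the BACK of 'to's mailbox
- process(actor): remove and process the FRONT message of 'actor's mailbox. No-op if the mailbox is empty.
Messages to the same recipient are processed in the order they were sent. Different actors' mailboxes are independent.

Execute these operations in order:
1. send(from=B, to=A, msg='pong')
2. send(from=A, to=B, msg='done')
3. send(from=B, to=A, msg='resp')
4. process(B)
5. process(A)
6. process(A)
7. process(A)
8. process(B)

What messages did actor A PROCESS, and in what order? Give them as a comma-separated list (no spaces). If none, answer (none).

After 1 (send(from=B, to=A, msg='pong')): A:[pong] B:[]
After 2 (send(from=A, to=B, msg='done')): A:[pong] B:[done]
After 3 (send(from=B, to=A, msg='resp')): A:[pong,resp] B:[done]
After 4 (process(B)): A:[pong,resp] B:[]
After 5 (process(A)): A:[resp] B:[]
After 6 (process(A)): A:[] B:[]
After 7 (process(A)): A:[] B:[]
After 8 (process(B)): A:[] B:[]

Answer: pong,resp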